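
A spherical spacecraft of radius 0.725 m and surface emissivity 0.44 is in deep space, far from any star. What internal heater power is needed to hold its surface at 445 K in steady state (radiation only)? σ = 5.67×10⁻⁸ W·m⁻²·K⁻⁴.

P = εσ·4πr²·T⁴.
4πr² = 6.605 m²; T⁴ = 3.921×10¹⁰ K⁴.
P = 0.44·5.67×10⁻⁸·6.605·3.921×10¹⁰.

P ≈ 6460 W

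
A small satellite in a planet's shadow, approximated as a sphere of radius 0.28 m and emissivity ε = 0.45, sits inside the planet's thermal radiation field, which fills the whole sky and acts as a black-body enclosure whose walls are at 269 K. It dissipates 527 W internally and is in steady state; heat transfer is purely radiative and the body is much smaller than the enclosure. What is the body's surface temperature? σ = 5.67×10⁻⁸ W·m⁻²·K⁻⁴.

For a small grey body in a large enclosure, net radiated power = εσA(T⁴ − T_w⁴).
Steady state: P = εσA(T⁴ − T_w⁴) with A = 4πr² = 0.9852 m².
T⁴ = P/(εσA) + T_w⁴ = 527/(0.45·5.67×10⁻⁸·0.9852) + (269)⁴
    = 2.096×10¹⁰ + 5.236×10⁹ = 2.620×10¹⁰ K⁴.

T ≈ 402 K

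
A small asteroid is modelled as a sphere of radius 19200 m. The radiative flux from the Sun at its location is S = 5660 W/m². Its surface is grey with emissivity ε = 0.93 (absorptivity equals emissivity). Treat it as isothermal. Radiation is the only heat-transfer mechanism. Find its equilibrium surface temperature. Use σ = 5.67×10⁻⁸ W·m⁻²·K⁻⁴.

T ≈ 397 K

At equilibrium, absorbed power = emitted power.
Absorbing cross-section = πr² = 1.158×10⁹ m²; emitting surface = 4πr² = 4.632×10⁹ m² (ratio 4).
εS·A_cross = εσ·A_surf·T⁴  ⇒  T⁴ = S/(4σ)   (ε cancels).
T⁴ = 5660/(4·5.67×10⁻⁸) = 2.496×10¹⁰ K⁴.
T = (2.496×10¹⁰)^(1/4).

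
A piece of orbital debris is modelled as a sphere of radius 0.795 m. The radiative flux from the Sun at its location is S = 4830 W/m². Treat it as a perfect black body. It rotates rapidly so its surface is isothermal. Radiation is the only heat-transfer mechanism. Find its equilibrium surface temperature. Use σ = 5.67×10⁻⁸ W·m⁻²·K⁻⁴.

At equilibrium, absorbed power = emitted power.
Absorbing cross-section = πr² = 1.986 m²; emitting surface = 4πr² = 7.942 m² (ratio 4).
S·A_cross = εσ·A_surf·T⁴  ⇒  T⁴ = S/(4σ).
T⁴ = 1.00·4830/(4·5.67×10⁻⁸) = 2.130×10¹⁰ K⁴.
T = (2.130×10¹⁰)^(1/4).

T ≈ 382 K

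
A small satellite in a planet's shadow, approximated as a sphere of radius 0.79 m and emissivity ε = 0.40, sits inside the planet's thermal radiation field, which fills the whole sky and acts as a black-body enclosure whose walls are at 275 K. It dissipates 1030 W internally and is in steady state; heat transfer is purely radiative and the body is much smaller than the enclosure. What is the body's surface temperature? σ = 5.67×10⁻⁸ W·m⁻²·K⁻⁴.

T ≈ 328 K

For a small grey body in a large enclosure, net radiated power = εσA(T⁴ − T_w⁴).
Steady state: P = εσA(T⁴ − T_w⁴) with A = 4πr² = 7.843 m².
T⁴ = P/(εσA) + T_w⁴ = 1030/(0.40·5.67×10⁻⁸·7.843) + (275)⁴
    = 5.791×10⁹ + 5.719×10⁹ = 1.151×10¹⁰ K⁴.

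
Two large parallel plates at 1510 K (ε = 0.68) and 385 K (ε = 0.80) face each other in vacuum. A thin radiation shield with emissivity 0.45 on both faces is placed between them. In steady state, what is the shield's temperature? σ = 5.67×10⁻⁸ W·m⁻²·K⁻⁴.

T_s ≈ 1260 K

In steady state the net flux on the hot side equals that on the cold side.
σ(T₁⁴−T_s⁴)/D₁ = σ(T_s⁴−T₂⁴)/D₂, with D₁ = 1/ε₁+1/ε_s−1 = 2.693, D₂ = 1/ε_s+1/ε₂−1 = 2.472.
Solve for T_s⁴: T_s⁴ = (D₂·T₁⁴ + D₁·T₂⁴)/(D₁+D₂) = 2.500×10¹² K⁴.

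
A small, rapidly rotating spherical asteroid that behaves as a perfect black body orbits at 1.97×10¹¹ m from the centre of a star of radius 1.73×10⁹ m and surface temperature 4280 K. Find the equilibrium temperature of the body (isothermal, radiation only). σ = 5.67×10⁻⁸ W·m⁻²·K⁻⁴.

T ≈ 284 K

The star's surface emits σT_*⁴; at distance d the flux is S = σT_*⁴(R_*/d)².
S = 5.67×10⁻⁸·(4280)⁴·(1.73×10⁹/1.97×10¹¹)² = 1467 W/m².
For an isothermal sphere T⁴ = (1−a)S/(4σ) = 6.470×10⁹ K⁴.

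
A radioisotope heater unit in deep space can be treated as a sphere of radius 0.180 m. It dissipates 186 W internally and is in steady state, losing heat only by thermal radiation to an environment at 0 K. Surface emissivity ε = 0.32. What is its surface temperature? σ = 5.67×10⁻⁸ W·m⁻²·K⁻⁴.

T ≈ 398 K

Steady state: internal power = radiated power, P = εσA T⁴.
Radiating area A = 4πr² = 0.4072 m².
T⁴ = P/(εσA) = 186/(0.32·5.67×10⁻⁸·0.4072) = 2.518×10¹⁰ K⁴.
T = (2.518×10¹⁰)^(1/4).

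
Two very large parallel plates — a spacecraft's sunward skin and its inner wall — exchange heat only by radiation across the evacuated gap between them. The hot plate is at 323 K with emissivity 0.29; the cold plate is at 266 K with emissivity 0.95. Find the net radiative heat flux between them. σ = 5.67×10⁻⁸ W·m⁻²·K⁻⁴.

q ≈ 95.2 W/m²

For two infinite grey parallel plates, q = σ(T₁⁴ − T₂⁴)/(1/ε₁ + 1/ε₂ − 1).
T₁⁴ − T₂⁴ = 1.088×10¹⁰ − 5.006×10⁹ = 5.878×10⁹ K⁴.
1/ε₁ + 1/ε₂ − 1 = 3.448 + 1.053 − 1 = 3.501.
q = 5.67×10⁻⁸ × 5.878×10⁹ / 3.501.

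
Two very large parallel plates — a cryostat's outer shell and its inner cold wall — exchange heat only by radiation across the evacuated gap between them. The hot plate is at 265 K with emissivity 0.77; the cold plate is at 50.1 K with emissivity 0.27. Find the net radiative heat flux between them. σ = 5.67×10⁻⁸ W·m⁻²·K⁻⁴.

q ≈ 69.8 W/m²

For two infinite grey parallel plates, q = σ(T₁⁴ − T₂⁴)/(1/ε₁ + 1/ε₂ − 1).
T₁⁴ − T₂⁴ = 4.932×10⁹ − 6.300×10⁶ = 4.925×10⁹ K⁴.
1/ε₁ + 1/ε₂ − 1 = 1.299 + 3.704 − 1 = 4.002.
q = 5.67×10⁻⁸ × 4.925×10⁹ / 4.002.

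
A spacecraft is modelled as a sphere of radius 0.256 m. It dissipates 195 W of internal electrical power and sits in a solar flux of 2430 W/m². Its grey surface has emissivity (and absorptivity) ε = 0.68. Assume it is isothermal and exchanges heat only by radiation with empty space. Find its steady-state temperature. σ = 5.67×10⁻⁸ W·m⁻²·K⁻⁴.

T ≈ 360 K

At steady state, absorbed solar power + internal power = radiated power.
Absorbed: α·S·A_cross = 0.68·2430·0.2059 = 340.2 W (cross-section πr²).
Total input = 340.2 + 195 = 535.2 W.
Radiated: εσ·A_surf·T⁴ with A_surf = 4πr² = 0.8235 m².
T⁴ = 535.2/(0.68·5.67×10⁻⁸·0.8235) = 1.686×10¹⁰ K⁴.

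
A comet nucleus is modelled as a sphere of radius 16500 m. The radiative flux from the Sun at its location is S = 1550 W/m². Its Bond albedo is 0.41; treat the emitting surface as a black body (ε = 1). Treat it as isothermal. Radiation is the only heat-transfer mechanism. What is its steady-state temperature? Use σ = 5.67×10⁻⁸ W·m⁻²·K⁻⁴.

T ≈ 252 K

At equilibrium, absorbed power = emitted power.
Absorbing cross-section = πr² = 8.553×10⁸ m²; emitting surface = 4πr² = 3.421×10⁹ m² (ratio 4).
(1−a)S·A_cross = εσ·A_surf·T⁴  ⇒  T⁴ = (1−a)S/(4σ).
T⁴ = 0.590·1550/(4·5.67×10⁻⁸) = 4.032×10⁹ K⁴.
T = (4.032×10⁹)^(1/4).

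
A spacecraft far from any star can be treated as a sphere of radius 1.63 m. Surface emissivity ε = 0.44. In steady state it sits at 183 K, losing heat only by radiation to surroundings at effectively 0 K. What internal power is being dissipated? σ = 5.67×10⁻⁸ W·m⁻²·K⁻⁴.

Steady state: P = εσA T⁴.
A = 4πr² = 33.39 m²; T⁴ = (183)⁴ = 1.122×10⁹ K⁴.
P = 0.44 × 5.67×10⁻⁸ × 33.39 × 1.122×10⁹.

P ≈ 934 W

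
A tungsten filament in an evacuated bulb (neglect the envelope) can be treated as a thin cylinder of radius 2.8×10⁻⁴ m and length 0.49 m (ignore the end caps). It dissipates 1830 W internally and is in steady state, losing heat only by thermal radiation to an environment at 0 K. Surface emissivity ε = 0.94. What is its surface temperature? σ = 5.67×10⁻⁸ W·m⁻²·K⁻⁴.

Steady state: internal power = radiated power, P = εσA T⁴.
Radiating area A = 2πrL = 8.621×10⁻⁴ m².
T⁴ = P/(εσA) = 1830/(0.94·5.67×10⁻⁸·8.621×10⁻⁴) = 3.983×10¹³ K⁴.
T = (3.983×10¹³)^(1/4).

T ≈ 2510 K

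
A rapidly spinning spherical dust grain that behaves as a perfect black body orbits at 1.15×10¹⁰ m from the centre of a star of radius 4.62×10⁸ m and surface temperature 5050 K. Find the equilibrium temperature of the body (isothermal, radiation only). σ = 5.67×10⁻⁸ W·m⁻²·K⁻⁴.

The star's surface emits σT_*⁴; at distance d the flux is S = σT_*⁴(R_*/d)².
S = 5.67×10⁻⁸·(5050)⁴·(4.62×10⁸/1.15×10¹⁰)² = 59520 W/m².
For an isothermal sphere T⁴ = (1−a)S/(4σ) = 2.624×10¹¹ K⁴.

T ≈ 716 K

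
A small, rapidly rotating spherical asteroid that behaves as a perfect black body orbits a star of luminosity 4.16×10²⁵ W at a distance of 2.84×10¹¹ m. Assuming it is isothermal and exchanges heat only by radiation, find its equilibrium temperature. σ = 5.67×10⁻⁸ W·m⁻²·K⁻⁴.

First find the stellar flux at distance d: S = L/(4πd²) = 4.16×10²⁵/(4π·(2.84×10¹¹)²) = 41.04 W/m².
For an isothermal sphere, absorbed (1−a)S·πr² = emitted σ·4πr²·T⁴, so T⁴ = (1−a)S/(4σ).
T⁴ = 1.00·41.04/(4·5.67×10⁻⁸) = 1.810×10⁸ K⁴.

T ≈ 116 K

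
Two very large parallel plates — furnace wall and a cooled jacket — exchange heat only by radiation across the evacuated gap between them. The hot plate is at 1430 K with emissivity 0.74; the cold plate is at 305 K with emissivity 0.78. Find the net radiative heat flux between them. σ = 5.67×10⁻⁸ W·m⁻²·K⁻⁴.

For two infinite grey parallel plates, q = σ(T₁⁴ − T₂⁴)/(1/ε₁ + 1/ε₂ − 1).
T₁⁴ − T₂⁴ = 4.182×10¹² − 8.654×10⁹ = 4.173×10¹² K⁴.
1/ε₁ + 1/ε₂ − 1 = 1.351 + 1.282 − 1 = 1.633.
q = 5.67×10⁻⁸ × 4.173×10¹² / 1.633.

q ≈ 1.45×10⁵ W/m²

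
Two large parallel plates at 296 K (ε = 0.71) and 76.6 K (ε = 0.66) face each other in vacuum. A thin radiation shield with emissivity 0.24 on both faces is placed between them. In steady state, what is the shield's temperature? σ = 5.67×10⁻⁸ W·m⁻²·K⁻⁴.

T_s ≈ 250 K

In steady state the net flux on the hot side equals that on the cold side.
σ(T₁⁴−T_s⁴)/D₁ = σ(T_s⁴−T₂⁴)/D₂, with D₁ = 1/ε₁+1/ε_s−1 = 4.575, D₂ = 1/ε_s+1/ε₂−1 = 4.682.
Solve for T_s⁴: T_s⁴ = (D₂·T₁⁴ + D₁·T₂⁴)/(D₁+D₂) = 3.900×10⁹ K⁴.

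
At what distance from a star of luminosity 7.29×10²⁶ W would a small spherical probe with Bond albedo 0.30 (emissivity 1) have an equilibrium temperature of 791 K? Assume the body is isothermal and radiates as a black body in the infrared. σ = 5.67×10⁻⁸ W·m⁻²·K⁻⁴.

For an isothermal black-emitting sphere, (1−a)S·πr² = σ·4πr²·T⁴ ⇒ S = 4σT⁴/(1−a).
S = 4·5.67×10⁻⁸·(791)⁴/0.700 = 1.268×10⁵ W/m².
Flux falls as S = L/(4πd²), so d = √(L/(4πS)) = √(7.29×10²⁶/(4π·1.268×10⁵)).

d ≈ 2.14×10¹⁰ m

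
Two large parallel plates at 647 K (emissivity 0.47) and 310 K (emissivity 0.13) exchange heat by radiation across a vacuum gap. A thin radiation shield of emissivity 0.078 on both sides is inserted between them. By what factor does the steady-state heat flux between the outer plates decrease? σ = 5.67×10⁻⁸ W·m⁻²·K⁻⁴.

factor ≈ 3.79

Without shield: q₀ = σΔ(T⁴)/(1/ε₁+1/ε₂−1) with denominator 8.820.
With shield the two gaps are in series; the resistances add: (1/ε₁+1/ε_s−1)+(1/ε_s+1/ε₂−1) = 13.95+19.51 = 33.46.
Heat-flux ratio q₀/q = 33.46/8.820.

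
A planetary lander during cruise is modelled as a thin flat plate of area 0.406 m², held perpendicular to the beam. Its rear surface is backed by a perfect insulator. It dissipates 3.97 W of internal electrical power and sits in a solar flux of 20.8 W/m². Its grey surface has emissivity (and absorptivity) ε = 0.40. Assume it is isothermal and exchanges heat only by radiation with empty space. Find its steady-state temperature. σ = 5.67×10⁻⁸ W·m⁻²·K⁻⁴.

T ≈ 168 K

At steady state, absorbed solar power + internal power = radiated power.
Absorbed: α·S·A_cross = 0.40·20.8·0.4060 = 3.378 W (cross-section A).
Total input = 3.378 + 3.97 = 7.348 W.
Radiated: εσ·A_surf·T⁴ with A_surf = A = 0.4060 m².
T⁴ = 7.348/(0.40·5.67×10⁻⁸·0.4060) = 7.980×10⁸ K⁴.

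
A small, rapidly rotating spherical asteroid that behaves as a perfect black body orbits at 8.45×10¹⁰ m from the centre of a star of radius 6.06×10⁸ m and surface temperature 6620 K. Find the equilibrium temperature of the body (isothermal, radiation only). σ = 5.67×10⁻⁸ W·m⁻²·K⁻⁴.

The star's surface emits σT_*⁴; at distance d the flux is S = σT_*⁴(R_*/d)².
S = 5.67×10⁻⁸·(6620)⁴·(6.06×10⁸/8.45×10¹⁰)² = 5601 W/m².
For an isothermal sphere T⁴ = (1−a)S/(4σ) = 2.469×10¹⁰ K⁴.

T ≈ 396 K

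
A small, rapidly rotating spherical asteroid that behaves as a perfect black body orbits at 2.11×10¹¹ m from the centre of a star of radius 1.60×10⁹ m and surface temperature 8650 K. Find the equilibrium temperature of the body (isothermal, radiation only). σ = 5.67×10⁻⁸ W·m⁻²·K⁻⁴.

T ≈ 533 K

The star's surface emits σT_*⁴; at distance d the flux is S = σT_*⁴(R_*/d)².
S = 5.67×10⁻⁸·(8650)⁴·(1.60×10⁹/2.11×10¹¹)² = 18250 W/m².
For an isothermal sphere T⁴ = (1−a)S/(4σ) = 8.048×10¹⁰ K⁴.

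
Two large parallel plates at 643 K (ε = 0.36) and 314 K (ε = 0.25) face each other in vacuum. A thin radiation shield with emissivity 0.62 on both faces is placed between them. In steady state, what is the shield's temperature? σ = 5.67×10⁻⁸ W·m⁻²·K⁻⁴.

In steady state the net flux on the hot side equals that on the cold side.
σ(T₁⁴−T_s⁴)/D₁ = σ(T_s⁴−T₂⁴)/D₂, with D₁ = 1/ε₁+1/ε_s−1 = 3.391, D₂ = 1/ε_s+1/ε₂−1 = 4.613.
Solve for T_s⁴: T_s⁴ = (D₂·T₁⁴ + D₁·T₂⁴)/(D₁+D₂) = 1.026×10¹¹ K⁴.

T_s ≈ 566 K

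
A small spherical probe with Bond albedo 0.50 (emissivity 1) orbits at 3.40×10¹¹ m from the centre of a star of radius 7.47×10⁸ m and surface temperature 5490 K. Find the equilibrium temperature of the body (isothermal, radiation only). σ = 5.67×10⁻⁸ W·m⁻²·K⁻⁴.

T ≈ 153 K

The star's surface emits σT_*⁴; at distance d the flux is S = σT_*⁴(R_*/d)².
S = 5.67×10⁻⁸·(5490)⁴·(7.47×10⁸/3.40×10¹¹)² = 248.6 W/m².
For an isothermal sphere T⁴ = (1−a)S/(4σ) = 5.481×10⁸ K⁴.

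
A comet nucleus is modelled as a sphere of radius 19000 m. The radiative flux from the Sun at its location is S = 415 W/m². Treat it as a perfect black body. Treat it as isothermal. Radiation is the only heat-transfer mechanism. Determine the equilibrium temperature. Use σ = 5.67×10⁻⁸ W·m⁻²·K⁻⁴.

At equilibrium, absorbed power = emitted power.
Absorbing cross-section = πr² = 1.134×10⁹ m²; emitting surface = 4πr² = 4.536×10⁹ m² (ratio 4).
S·A_cross = εσ·A_surf·T⁴  ⇒  T⁴ = S/(4σ).
T⁴ = 1.00·415/(4·5.67×10⁻⁸) = 1.830×10⁹ K⁴.
T = (1.830×10⁹)^(1/4).

T ≈ 207 K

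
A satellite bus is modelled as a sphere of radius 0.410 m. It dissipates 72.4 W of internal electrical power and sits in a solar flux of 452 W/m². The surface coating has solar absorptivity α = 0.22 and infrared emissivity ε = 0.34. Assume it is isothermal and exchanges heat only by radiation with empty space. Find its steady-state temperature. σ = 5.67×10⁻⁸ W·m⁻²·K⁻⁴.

T ≈ 235 K

At steady state, absorbed solar power + internal power = radiated power.
Absorbed: α·S·A_cross = 0.22·452·0.5281 = 52.51 W (cross-section πr²).
Total input = 52.51 + 72.4 = 124.9 W.
Radiated: εσ·A_surf·T⁴ with A_surf = 4πr² = 2.112 m².
T⁴ = 124.9/(0.34·5.67×10⁻⁸·2.112) = 3.067×10⁹ K⁴.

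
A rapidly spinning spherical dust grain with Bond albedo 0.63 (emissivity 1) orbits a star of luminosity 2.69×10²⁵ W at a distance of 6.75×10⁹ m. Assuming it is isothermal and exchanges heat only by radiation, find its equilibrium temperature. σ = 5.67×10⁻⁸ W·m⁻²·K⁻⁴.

T ≈ 526 K

First find the stellar flux at distance d: S = L/(4πd²) = 2.69×10²⁵/(4π·(6.75×10⁹)²) = 46980 W/m².
For an isothermal sphere, absorbed (1−a)S·πr² = emitted σ·4πr²·T⁴, so T⁴ = (1−a)S/(4σ).
T⁴ = 0.370·46980/(4·5.67×10⁻⁸) = 7.665×10¹⁰ K⁴.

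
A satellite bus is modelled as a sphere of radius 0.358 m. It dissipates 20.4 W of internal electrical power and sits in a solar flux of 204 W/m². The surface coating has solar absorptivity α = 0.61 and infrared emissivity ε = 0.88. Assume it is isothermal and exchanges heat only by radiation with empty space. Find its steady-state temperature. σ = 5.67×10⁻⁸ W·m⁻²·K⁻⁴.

T ≈ 172 K

At steady state, absorbed solar power + internal power = radiated power.
Absorbed: α·S·A_cross = 0.61·204·0.4026 = 50.10 W (cross-section πr²).
Total input = 50.10 + 20.4 = 70.50 W.
Radiated: εσ·A_surf·T⁴ with A_surf = 4πr² = 1.611 m².
T⁴ = 70.50/(0.88·5.67×10⁻⁸·1.611) = 8.774×10⁸ K⁴.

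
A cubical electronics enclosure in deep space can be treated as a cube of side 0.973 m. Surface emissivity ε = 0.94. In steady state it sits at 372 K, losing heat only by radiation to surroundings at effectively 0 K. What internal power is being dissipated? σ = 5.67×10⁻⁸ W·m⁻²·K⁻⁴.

Steady state: P = εσA T⁴.
A = 6L² = 5.680 m²; T⁴ = (372)⁴ = 1.915×10¹⁰ K⁴.
P = 0.94 × 5.67×10⁻⁸ × 5.680 × 1.915×10¹⁰.

P ≈ 5800 W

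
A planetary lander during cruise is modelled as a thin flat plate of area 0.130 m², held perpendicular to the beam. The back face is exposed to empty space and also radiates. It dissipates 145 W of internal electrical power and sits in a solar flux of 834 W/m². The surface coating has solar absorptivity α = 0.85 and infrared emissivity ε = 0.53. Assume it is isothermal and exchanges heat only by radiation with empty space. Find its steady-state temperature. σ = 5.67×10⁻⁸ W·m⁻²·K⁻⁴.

At steady state, absorbed solar power + internal power = radiated power.
Absorbed: α·S·A_cross = 0.85·834·0.1300 = 92.16 W (cross-section A).
Total input = 92.16 + 145 = 237.2 W.
Radiated: εσ·A_surf·T⁴ with A_surf = 2A = 0.2600 m².
T⁴ = 237.2/(0.53·5.67×10⁻⁸·0.2600) = 3.035×10¹⁰ K⁴.

T ≈ 417 K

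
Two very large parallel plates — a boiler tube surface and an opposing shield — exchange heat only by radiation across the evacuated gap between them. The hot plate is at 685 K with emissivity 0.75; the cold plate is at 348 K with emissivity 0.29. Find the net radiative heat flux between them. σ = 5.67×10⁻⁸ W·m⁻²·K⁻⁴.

q ≈ 3080 W/m²

For two infinite grey parallel plates, q = σ(T₁⁴ − T₂⁴)/(1/ε₁ + 1/ε₂ − 1).
T₁⁴ − T₂⁴ = 2.202×10¹¹ − 1.467×10¹⁰ = 2.055×10¹¹ K⁴.
1/ε₁ + 1/ε₂ − 1 = 1.333 + 3.448 − 1 = 3.782.
q = 5.67×10⁻⁸ × 2.055×10¹¹ / 3.782.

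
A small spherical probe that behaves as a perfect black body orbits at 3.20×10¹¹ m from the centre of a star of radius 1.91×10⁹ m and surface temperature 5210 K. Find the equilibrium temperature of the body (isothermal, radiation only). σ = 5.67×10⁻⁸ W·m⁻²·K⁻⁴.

The star's surface emits σT_*⁴; at distance d the flux is S = σT_*⁴(R_*/d)².
S = 5.67×10⁻⁸·(5210)⁴·(1.91×10⁹/3.20×10¹¹)² = 1488 W/m².
For an isothermal sphere T⁴ = (1−a)S/(4σ) = 6.562×10⁹ K⁴.

T ≈ 285 K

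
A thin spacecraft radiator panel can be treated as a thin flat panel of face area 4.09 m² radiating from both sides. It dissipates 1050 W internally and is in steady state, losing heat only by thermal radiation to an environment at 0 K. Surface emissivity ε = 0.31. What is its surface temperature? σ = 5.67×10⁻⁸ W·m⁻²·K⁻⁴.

T ≈ 292 K

Steady state: internal power = radiated power, P = εσA T⁴.
Radiating area A = 2·4.09 = 8.180 m².
T⁴ = P/(εσA) = 1050/(0.31·5.67×10⁻⁸·8.180) = 7.303×10⁹ K⁴.
T = (7.303×10⁹)^(1/4).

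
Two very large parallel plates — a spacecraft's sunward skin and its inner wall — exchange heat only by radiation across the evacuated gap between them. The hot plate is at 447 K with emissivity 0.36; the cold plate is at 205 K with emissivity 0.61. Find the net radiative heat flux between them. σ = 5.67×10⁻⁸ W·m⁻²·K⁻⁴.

q ≈ 633 W/m²

For two infinite grey parallel plates, q = σ(T₁⁴ − T₂⁴)/(1/ε₁ + 1/ε₂ − 1).
T₁⁴ − T₂⁴ = 3.992×10¹⁰ − 1.766×10⁹ = 3.816×10¹⁰ K⁴.
1/ε₁ + 1/ε₂ − 1 = 2.778 + 1.639 − 1 = 3.417.
q = 5.67×10⁻⁸ × 3.816×10¹⁰ / 3.417.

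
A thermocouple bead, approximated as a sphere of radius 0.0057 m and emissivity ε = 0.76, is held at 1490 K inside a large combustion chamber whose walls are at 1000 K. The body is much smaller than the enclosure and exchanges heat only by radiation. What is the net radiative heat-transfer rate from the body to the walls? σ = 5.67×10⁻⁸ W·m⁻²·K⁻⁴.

For a small grey body in a large enclosure: P_net = εσA(T_body⁴ − T_wall⁴).
A = 4πr² = 4.083×10⁻⁴ m²; T_body⁴ − T_wall⁴ = 4.929×10¹² − 1.000×10¹² = 3.929×10¹² K⁴.
|P_net| = 0.76·5.67×10⁻⁸·4.083×10⁻⁴·3.929×10¹².

P_net ≈ 69.1 W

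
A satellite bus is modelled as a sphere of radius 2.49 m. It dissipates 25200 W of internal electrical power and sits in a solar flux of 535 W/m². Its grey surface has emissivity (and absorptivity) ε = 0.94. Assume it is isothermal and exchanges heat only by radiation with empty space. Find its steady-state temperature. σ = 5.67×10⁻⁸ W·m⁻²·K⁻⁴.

T ≈ 303 K

At steady state, absorbed solar power + internal power = radiated power.
Absorbed: α·S·A_cross = 0.94·535·19.48 = 9796 W (cross-section πr²).
Total input = 9796 + 25200 = 35000 W.
Radiated: εσ·A_surf·T⁴ with A_surf = 4πr² = 77.91 m².
T⁴ = 35000/(0.94·5.67×10⁻⁸·77.91) = 8.427×10⁹ K⁴.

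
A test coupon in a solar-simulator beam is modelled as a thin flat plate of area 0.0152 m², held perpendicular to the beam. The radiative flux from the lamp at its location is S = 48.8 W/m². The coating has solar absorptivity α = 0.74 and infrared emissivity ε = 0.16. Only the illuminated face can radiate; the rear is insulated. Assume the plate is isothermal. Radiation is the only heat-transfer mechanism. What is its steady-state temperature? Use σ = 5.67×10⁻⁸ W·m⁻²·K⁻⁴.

At equilibrium, absorbed power = emitted power.
Absorbing cross-section = A = 0.01520 m²; emitting surface = A = 0.01520 m² (ratio 1).
αS·A_cross = εσ·A_surf·T⁴  ⇒  T⁴ = αS/(ε·1σ).
T⁴ = 0.740·48.8/(0.16·1·5.67×10⁻⁸) = 3.981×10⁹ K⁴.
T = (3.981×10⁹)^(1/4).

T ≈ 251 K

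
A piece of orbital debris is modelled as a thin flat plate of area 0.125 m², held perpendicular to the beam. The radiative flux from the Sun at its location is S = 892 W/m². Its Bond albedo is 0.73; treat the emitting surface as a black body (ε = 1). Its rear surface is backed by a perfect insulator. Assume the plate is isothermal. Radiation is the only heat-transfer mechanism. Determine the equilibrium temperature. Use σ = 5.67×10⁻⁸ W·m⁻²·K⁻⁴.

At equilibrium, absorbed power = emitted power.
Absorbing cross-section = A = 0.1250 m²; emitting surface = A = 0.1250 m² (ratio 1).
(1−a)S·A_cross = εσ·A_surf·T⁴  ⇒  T⁴ = (1−a)S/(1σ).
T⁴ = 0.270·892/(1·5.67×10⁻⁸) = 4.248×10⁹ K⁴.
T = (4.248×10⁹)^(1/4).

T ≈ 255 K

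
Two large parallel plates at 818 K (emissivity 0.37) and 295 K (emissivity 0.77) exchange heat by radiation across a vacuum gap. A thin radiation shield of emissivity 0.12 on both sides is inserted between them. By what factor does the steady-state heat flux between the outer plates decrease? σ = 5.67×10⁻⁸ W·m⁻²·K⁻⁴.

factor ≈ 6.22

Without shield: q₀ = σΔ(T⁴)/(1/ε₁+1/ε₂−1) with denominator 3.001.
With shield the two gaps are in series; the resistances add: (1/ε₁+1/ε_s−1)+(1/ε_s+1/ε₂−1) = 10.04+8.632 = 18.67.
Heat-flux ratio q₀/q = 18.67/3.001.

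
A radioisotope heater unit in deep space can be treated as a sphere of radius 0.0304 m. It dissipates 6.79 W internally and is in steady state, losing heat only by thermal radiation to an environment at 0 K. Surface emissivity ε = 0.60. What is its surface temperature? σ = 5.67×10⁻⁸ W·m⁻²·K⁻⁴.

Steady state: internal power = radiated power, P = εσA T⁴.
Radiating area A = 4πr² = 0.01161 m².
T⁴ = P/(εσA) = 6.79/(0.60·5.67×10⁻⁸·0.01161) = 1.719×10¹⁰ K⁴.
T = (1.719×10¹⁰)^(1/4).

T ≈ 362 K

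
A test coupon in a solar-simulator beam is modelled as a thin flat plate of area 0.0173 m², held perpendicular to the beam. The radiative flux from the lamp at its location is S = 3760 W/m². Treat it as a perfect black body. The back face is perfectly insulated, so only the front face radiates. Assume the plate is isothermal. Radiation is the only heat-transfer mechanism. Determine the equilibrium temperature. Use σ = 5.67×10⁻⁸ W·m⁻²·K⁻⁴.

T ≈ 507 K

At equilibrium, absorbed power = emitted power.
Absorbing cross-section = A = 0.01730 m²; emitting surface = A = 0.01730 m² (ratio 1).
S·A_cross = εσ·A_surf·T⁴  ⇒  T⁴ = S/(1σ).
T⁴ = 1.00·3760/(1·5.67×10⁻⁸) = 6.631×10¹⁰ K⁴.
T = (6.631×10¹⁰)^(1/4).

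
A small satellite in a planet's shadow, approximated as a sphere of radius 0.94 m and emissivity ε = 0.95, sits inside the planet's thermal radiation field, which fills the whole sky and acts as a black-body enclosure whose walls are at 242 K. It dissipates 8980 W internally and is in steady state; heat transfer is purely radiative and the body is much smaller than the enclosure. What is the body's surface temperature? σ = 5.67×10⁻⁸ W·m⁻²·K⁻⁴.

T ≈ 369 K

For a small grey body in a large enclosure, net radiated power = εσA(T⁴ − T_w⁴).
Steady state: P = εσA(T⁴ − T_w⁴) with A = 4πr² = 11.10 m².
T⁴ = P/(εσA) + T_w⁴ = 8980/(0.95·5.67×10⁻⁸·11.10) + (242)⁴
    = 1.501×10¹⁰ + 3.430×10⁹ = 1.844×10¹⁰ K⁴.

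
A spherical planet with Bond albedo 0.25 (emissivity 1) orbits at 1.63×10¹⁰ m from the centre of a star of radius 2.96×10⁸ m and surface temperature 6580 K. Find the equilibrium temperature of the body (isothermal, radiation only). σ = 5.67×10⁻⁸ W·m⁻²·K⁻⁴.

The star's surface emits σT_*⁴; at distance d the flux is S = σT_*⁴(R_*/d)².
S = 5.67×10⁻⁸·(6580)⁴·(2.96×10⁸/1.63×10¹⁰)² = 35050 W/m².
For an isothermal sphere T⁴ = (1−a)S/(4σ) = 1.159×10¹¹ K⁴.

T ≈ 583 K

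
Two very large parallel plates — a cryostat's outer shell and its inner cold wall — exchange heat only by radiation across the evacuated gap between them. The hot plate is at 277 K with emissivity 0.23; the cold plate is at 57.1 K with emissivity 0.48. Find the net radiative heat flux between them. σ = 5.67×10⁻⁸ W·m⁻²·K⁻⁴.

q ≈ 61.4 W/m²

For two infinite grey parallel plates, q = σ(T₁⁴ − T₂⁴)/(1/ε₁ + 1/ε₂ − 1).
T₁⁴ − T₂⁴ = 5.887×10⁹ − 1.063×10⁷ = 5.877×10⁹ K⁴.
1/ε₁ + 1/ε₂ − 1 = 4.348 + 2.083 − 1 = 5.431.
q = 5.67×10⁻⁸ × 5.877×10⁹ / 5.431.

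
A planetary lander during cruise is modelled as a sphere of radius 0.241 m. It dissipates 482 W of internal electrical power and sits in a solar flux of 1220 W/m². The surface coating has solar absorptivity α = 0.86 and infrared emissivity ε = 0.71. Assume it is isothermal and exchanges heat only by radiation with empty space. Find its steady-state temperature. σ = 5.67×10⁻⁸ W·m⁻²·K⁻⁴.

T ≈ 389 K

At steady state, absorbed solar power + internal power = radiated power.
Absorbed: α·S·A_cross = 0.86·1220·0.1825 = 191.4 W (cross-section πr²).
Total input = 191.4 + 482 = 673.4 W.
Radiated: εσ·A_surf·T⁴ with A_surf = 4πr² = 0.7299 m².
T⁴ = 673.4/(0.71·5.67×10⁻⁸·0.7299) = 2.292×10¹⁰ K⁴.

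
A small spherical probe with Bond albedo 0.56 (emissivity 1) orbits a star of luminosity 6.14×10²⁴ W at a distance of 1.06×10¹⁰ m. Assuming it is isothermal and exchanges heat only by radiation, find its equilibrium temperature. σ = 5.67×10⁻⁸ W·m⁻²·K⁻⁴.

T ≈ 303 K

First find the stellar flux at distance d: S = L/(4πd²) = 6.14×10²⁴/(4π·(1.06×10¹⁰)²) = 4349 W/m².
For an isothermal sphere, absorbed (1−a)S·πr² = emitted σ·4πr²·T⁴, so T⁴ = (1−a)S/(4σ).
T⁴ = 0.440·4349/(4·5.67×10⁻⁸) = 8.436×10⁹ K⁴.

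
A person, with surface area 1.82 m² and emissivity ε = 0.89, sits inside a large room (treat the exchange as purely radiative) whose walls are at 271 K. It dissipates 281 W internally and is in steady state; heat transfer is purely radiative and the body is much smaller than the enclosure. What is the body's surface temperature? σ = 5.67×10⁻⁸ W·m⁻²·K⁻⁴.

For a small grey body in a large enclosure, net radiated power = εσA(T⁴ − T_w⁴).
Steady state: P = εσA(T⁴ − T_w⁴) with A = 1.82 m².
T⁴ = P/(εσA) + T_w⁴ = 281/(0.89·5.67×10⁻⁸·1.820) + (271)⁴
    = 3.060×10⁹ + 5.394×10⁹ = 8.453×10⁹ K⁴.

T ≈ 303 K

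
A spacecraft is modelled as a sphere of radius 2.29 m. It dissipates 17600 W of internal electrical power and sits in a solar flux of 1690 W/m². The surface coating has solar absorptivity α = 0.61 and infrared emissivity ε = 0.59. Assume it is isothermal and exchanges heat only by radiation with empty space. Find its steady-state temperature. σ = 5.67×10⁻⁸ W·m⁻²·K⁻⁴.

At steady state, absorbed solar power + internal power = radiated power.
Absorbed: α·S·A_cross = 0.61·1690·16.47 = 16980 W (cross-section πr²).
Total input = 16980 + 17600 = 34580 W.
Radiated: εσ·A_surf·T⁴ with A_surf = 4πr² = 65.90 m².
T⁴ = 34580/(0.59·5.67×10⁻⁸·65.90) = 1.569×10¹⁰ K⁴.

T ≈ 354 K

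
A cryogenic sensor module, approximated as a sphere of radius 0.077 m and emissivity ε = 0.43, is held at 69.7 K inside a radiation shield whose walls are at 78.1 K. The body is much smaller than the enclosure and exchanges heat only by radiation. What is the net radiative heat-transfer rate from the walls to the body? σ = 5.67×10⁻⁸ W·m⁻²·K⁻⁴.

For a small grey body in a large enclosure: P_net = εσA(T_body⁴ − T_wall⁴).
A = 4πr² = 0.07451 m²; T_body⁴ − T_wall⁴ = 2.360×10⁷ − 3.721×10⁷ = -1.360×10⁷ K⁴.
|P_net| = 0.43·5.67×10⁻⁸·0.07451·1.360×10⁷.

P_net ≈ 0.0247 W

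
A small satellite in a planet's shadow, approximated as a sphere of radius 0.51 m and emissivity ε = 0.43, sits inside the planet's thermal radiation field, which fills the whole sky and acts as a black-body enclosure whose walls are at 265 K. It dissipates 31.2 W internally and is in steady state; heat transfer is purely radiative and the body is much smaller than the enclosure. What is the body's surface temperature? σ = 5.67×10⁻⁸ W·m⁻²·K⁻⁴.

T ≈ 270 K

For a small grey body in a large enclosure, net radiated power = εσA(T⁴ − T_w⁴).
Steady state: P = εσA(T⁴ − T_w⁴) with A = 4πr² = 3.269 m².
T⁴ = P/(εσA) + T_w⁴ = 31.2/(0.43·5.67×10⁻⁸·3.269) + (265)⁴
    = 3.915×10⁸ + 4.932×10⁹ = 5.323×10⁹ K⁴.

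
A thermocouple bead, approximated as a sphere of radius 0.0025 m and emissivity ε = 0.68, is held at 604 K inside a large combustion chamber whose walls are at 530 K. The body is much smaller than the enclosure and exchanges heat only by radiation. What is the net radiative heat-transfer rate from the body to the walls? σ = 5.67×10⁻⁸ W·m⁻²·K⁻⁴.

P_net ≈ 0.164 W

For a small grey body in a large enclosure: P_net = εσA(T_body⁴ − T_wall⁴).
A = 4πr² = 7.854×10⁻⁵ m²; T_body⁴ − T_wall⁴ = 1.331×10¹¹ − 7.890×10¹⁰ = 5.419×10¹⁰ K⁴.
|P_net| = 0.68·5.67×10⁻⁸·7.854×10⁻⁵·5.419×10¹⁰.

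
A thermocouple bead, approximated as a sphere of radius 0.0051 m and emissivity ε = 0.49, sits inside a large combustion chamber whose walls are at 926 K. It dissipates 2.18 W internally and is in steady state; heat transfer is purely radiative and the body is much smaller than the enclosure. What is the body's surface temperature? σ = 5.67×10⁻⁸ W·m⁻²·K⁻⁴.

For a small grey body in a large enclosure, net radiated power = εσA(T⁴ − T_w⁴).
Steady state: P = εσA(T⁴ − T_w⁴) with A = 4πr² = 3.269×10⁻⁴ m².
T⁴ = P/(εσA) + T_w⁴ = 2.18/(0.49·5.67×10⁻⁸·3.269×10⁻⁴) + (926)⁴
    = 2.401×10¹¹ + 7.353×10¹¹ = 9.753×10¹¹ K⁴.

T ≈ 994 K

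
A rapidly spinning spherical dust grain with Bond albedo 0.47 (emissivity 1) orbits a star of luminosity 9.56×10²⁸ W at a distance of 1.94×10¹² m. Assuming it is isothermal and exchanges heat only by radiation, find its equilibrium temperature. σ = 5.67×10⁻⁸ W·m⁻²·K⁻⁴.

T ≈ 262 K

First find the stellar flux at distance d: S = L/(4πd²) = 9.56×10²⁸/(4π·(1.94×10¹²)²) = 2021 W/m².
For an isothermal sphere, absorbed (1−a)S·πr² = emitted σ·4πr²·T⁴, so T⁴ = (1−a)S/(4σ).
T⁴ = 0.530·2021/(4·5.67×10⁻⁸) = 4.724×10⁹ K⁴.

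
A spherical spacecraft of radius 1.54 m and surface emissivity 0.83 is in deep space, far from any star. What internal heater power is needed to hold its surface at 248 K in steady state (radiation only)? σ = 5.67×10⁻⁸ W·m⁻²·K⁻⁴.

P = εσ·4πr²·T⁴.
4πr² = 29.80 m²; T⁴ = 3.783×10⁹ K⁴.
P = 0.83·5.67×10⁻⁸·29.80·3.783×10⁹.

P ≈ 5310 W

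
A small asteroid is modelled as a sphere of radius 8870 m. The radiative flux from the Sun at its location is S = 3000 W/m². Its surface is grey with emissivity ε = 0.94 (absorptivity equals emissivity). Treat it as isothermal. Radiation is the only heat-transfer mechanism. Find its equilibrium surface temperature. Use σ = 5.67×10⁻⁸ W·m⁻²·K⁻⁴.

At equilibrium, absorbed power = emitted power.
Absorbing cross-section = πr² = 2.472×10⁸ m²; emitting surface = 4πr² = 9.887×10⁸ m² (ratio 4).
εS·A_cross = εσ·A_surf·T⁴  ⇒  T⁴ = S/(4σ)   (ε cancels).
T⁴ = 3000/(4·5.67×10⁻⁸) = 1.323×10¹⁰ K⁴.
T = (1.323×10¹⁰)^(1/4).

T ≈ 339 K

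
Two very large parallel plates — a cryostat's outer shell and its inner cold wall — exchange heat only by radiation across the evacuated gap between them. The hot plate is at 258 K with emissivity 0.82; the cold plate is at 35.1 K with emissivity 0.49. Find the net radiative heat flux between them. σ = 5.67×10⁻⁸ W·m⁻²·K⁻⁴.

For two infinite grey parallel plates, q = σ(T₁⁴ − T₂⁴)/(1/ε₁ + 1/ε₂ − 1).
T₁⁴ − T₂⁴ = 4.431×10⁹ − 1.518×10⁶ = 4.429×10⁹ K⁴.
1/ε₁ + 1/ε₂ − 1 = 1.220 + 2.041 − 1 = 2.260.
q = 5.67×10⁻⁸ × 4.429×10⁹ / 2.260.

q ≈ 111 W/m²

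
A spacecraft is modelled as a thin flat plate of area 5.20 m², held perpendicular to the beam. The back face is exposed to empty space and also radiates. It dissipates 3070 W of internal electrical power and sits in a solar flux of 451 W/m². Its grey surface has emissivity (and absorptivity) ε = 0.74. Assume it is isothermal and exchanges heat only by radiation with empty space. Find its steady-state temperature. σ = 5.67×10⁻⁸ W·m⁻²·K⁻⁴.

T ≈ 324 K

At steady state, absorbed solar power + internal power = radiated power.
Absorbed: α·S·A_cross = 0.74·451·5.200 = 1735 W (cross-section A).
Total input = 1735 + 3070 = 4805 W.
Radiated: εσ·A_surf·T⁴ with A_surf = 2A = 10.40 m².
T⁴ = 4805/(0.74·5.67×10⁻⁸·10.40) = 1.101×10¹⁰ K⁴.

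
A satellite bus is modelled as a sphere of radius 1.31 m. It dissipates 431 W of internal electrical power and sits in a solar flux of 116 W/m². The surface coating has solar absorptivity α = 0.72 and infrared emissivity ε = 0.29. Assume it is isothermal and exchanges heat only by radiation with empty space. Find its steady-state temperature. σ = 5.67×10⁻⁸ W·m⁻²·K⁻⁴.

T ≈ 223 K

At steady state, absorbed solar power + internal power = radiated power.
Absorbed: α·S·A_cross = 0.72·116·5.391 = 450.3 W (cross-section πr²).
Total input = 450.3 + 431 = 881.3 W.
Radiated: εσ·A_surf·T⁴ with A_surf = 4πr² = 21.57 m².
T⁴ = 881.3/(0.29·5.67×10⁻⁸·21.57) = 2.485×10⁹ K⁴.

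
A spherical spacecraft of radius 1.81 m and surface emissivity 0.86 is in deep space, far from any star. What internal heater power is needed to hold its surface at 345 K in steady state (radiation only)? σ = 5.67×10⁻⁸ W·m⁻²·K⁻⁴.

P ≈ 28400 W

P = εσ·4πr²·T⁴.
4πr² = 41.17 m²; T⁴ = 1.417×10¹⁰ K⁴.
P = 0.86·5.67×10⁻⁸·41.17·1.417×10¹⁰.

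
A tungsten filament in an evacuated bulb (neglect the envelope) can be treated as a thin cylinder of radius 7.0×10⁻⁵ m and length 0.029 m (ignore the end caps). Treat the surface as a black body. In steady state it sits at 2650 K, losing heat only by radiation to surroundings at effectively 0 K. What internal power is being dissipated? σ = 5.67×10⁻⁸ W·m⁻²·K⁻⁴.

P ≈ 35.7 W

Steady state: P = εσA T⁴.
A = 2πrL = 1.275×10⁻⁵ m²; T⁴ = (2650)⁴ = 4.932×10¹³ K⁴.
P = 1.0 × 5.67×10⁻⁸ × 1.275×10⁻⁵ × 4.932×10¹³.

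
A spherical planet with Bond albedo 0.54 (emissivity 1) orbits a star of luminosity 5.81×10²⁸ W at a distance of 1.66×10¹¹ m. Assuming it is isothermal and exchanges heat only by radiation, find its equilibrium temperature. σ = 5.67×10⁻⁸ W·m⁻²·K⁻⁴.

First find the stellar flux at distance d: S = L/(4πd²) = 5.81×10²⁸/(4π·(1.66×10¹¹)²) = 1.678×10⁵ W/m².
For an isothermal sphere, absorbed (1−a)S·πr² = emitted σ·4πr²·T⁴, so T⁴ = (1−a)S/(4σ).
T⁴ = 0.460·1.678×10⁵/(4·5.67×10⁻⁸) = 3.403×10¹¹ K⁴.

T ≈ 764 K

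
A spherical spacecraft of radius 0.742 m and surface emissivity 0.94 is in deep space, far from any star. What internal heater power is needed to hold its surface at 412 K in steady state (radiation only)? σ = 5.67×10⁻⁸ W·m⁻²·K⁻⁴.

P ≈ 10600 W

P = εσ·4πr²·T⁴.
4πr² = 6.919 m²; T⁴ = 2.881×10¹⁰ K⁴.
P = 0.94·5.67×10⁻⁸·6.919·2.881×10¹⁰.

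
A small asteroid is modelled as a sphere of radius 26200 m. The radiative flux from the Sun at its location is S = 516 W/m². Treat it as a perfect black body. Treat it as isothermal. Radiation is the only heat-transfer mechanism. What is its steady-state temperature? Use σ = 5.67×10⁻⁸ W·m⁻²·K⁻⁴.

T ≈ 218 K

At equilibrium, absorbed power = emitted power.
Absorbing cross-section = πr² = 2.157×10⁹ m²; emitting surface = 4πr² = 8.626×10⁹ m² (ratio 4).
S·A_cross = εσ·A_surf·T⁴  ⇒  T⁴ = S/(4σ).
T⁴ = 1.00·516/(4·5.67×10⁻⁸) = 2.275×10⁹ K⁴.
T = (2.275×10⁹)^(1/4).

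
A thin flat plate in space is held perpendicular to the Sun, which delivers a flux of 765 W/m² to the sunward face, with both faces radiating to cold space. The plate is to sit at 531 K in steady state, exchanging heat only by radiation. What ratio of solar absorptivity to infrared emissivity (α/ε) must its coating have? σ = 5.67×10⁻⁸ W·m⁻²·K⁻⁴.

Balance: αS·A = εσ·2A·T⁴ ⇒ α/ε = 2σT⁴/S.
α/ε = 2·5.67×10⁻⁸·(531)⁴/765 = 2·5.67×10⁻⁸·7.950×10¹⁰/765.

α/ε ≈ 11.8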